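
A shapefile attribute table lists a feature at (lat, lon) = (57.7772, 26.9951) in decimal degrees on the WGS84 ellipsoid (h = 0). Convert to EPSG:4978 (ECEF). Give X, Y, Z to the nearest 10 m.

WGS84: a = 6378137 m, e² = 0.006694380; N(φ) = a/√(1−e²sin²φ) = 6393471.141 m.
X = (N+h)·cosφ·cosλ = 3037646.382 m; Y = (N+h)·cosφ·sinλ = 1547430.926 m; Z = (N(1−e²)+h)·sinφ = 5372547.159 m.

X 3037650 m, Y 1547430 m, Z 5372550 m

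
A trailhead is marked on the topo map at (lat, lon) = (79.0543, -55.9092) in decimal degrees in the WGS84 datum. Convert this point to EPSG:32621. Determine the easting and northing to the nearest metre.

E 523121 m, N 8776250 m

Zone 21 central meridian λ₀ = 6×21 − 183 = -57°; Δλ = +1.0908°.
Transverse Mercator on WGS84 with k₀ = 0.9996 gives E = 523120.652 m, N = 8776250.440 m.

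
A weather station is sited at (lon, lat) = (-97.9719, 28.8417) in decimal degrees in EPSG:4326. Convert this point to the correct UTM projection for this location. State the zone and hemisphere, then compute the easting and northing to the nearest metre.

Longitude -97.9719° lies in the 6° band [-102°, -96°), giving zone 14; latitude is north of the equator, so 14N.
Zone 14 central meridian λ₀ = 6×14 − 183 = -99°; Δλ = +1.0281°.
Transverse Mercator on WGS84 with k₀ = 0.9996 gives E = 600291.958 m, N = 3190881.628 m.

Zone 14N: E 600292 m, N 3190882 m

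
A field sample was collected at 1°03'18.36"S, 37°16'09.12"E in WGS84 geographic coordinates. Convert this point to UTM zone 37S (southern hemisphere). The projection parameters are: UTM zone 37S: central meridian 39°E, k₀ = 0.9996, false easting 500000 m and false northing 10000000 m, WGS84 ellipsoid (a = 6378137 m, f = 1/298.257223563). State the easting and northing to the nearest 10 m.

Zone 37 central meridian λ₀ = 6×37 − 183 = 39°; Δλ = -1.7308°.
Transverse Mercator on WGS84 with k₀ = 0.9996 gives E = 307408.259 m, N = 9883326.039 m.

E 307410 m, N 9883330 m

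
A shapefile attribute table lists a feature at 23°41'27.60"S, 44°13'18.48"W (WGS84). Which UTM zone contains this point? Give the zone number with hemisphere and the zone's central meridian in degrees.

UTM zone = ⌊(λ + 180)/6⌋ + 1; -44.2218° ∈ [-48°, -42°) → zone 23.
Hemisphere: S (φ < 0).
Central meridian λ₀ = 6×23 − 183 = -45°.

Zone 23S, central meridian -45°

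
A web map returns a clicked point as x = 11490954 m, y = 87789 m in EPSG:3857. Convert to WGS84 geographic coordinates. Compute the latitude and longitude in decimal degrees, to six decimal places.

lat 0.788597°, lon 103.224996°

R = 6378137 m. λ = x/R = 103.22499607°.
φ = 2·arctan(exp(y/R)) − 90° = 2·arctan(1.01386) − 90° = 0.78859711°.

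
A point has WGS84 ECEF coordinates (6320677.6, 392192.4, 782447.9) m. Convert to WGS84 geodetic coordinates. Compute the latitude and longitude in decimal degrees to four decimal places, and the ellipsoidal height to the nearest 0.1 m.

lat 7.0904°, lon 3.5506°, h 3173.9 m

λ = atan2(Y, X) = 3.55059990°; p = √(X²+Y²) = 6332833.5 m.
Bowring's method on WGS84 (a = 6378137 m, b = 6356752.314 m) gives φ = 7.09039973°, h = 3173.911 m.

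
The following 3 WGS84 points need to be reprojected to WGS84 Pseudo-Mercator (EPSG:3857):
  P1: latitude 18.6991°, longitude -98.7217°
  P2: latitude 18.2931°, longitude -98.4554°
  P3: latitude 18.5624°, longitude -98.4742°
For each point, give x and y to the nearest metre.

P1: x -10989649 m, y 2119542 m; P2: x -10960005 m, y 2071884 m; P3: x -10962098 m, y 2103483 m

Web Mercator: x = R·λ, y = R·ln tan(π/4+φ/2), R = 6378137 m.
P1 (18.6991°, -98.7217°) → (-10989649.374, 2119541.646) m.
P2 (18.2931°, -98.4554°) → (-10960004.994, 2071884.077) m.
P3 (18.5624°, -98.4742°) → (-10962097.800, 2103482.733) m.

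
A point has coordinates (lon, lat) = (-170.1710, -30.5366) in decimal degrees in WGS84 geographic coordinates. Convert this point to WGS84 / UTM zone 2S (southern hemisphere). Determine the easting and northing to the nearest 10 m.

Zone 2 central meridian λ₀ = 6×2 − 183 = -171°; Δλ = +0.8290°.
Transverse Mercator on WGS84 with k₀ = 0.9996 gives E = 579522.829 m, N = 6621460.270 m.

E 579520 m, N 6621460 m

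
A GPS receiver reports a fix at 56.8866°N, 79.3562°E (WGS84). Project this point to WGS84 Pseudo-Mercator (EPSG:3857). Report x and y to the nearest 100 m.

Web Mercator is spherical with R = a = 6378137 m.
x = R·λ = 6378137 × 1.385026972 = 8833891.775 m.
y = R·ln tan(π/4 + φ/2) = 6378137 × 1.213046369 = 7736975.930 m.

x 8833900 m, y 7737000 m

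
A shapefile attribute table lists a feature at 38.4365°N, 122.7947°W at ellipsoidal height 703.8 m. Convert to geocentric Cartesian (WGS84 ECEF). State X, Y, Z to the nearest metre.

X -2709780 m, Y -4205610 m, Z 3943948 m

WGS84: a = 6378137 m, e² = 0.006694380; N(φ) = a/√(1−e²sin²φ) = 6386403.190 m.
X = (N+h)·cosφ·cosλ = -2709780.176 m; Y = (N+h)·cosφ·sinλ = -4205610.079 m; Z = (N(1−e²)+h)·sinφ = 3943947.999 m.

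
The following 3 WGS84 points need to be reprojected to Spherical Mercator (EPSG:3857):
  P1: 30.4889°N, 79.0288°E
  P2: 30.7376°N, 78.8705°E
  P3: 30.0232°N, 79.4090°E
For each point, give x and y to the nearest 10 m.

P1: x 8797450 m, y 3566550 m; P2: x 8779820 m, y 3598720 m; P3: x 8839770 m, y 3506530 m

Web Mercator: x = R·λ, y = R·ln tan(π/4+φ/2), R = 6378137 m.
P1 (30.4889°, 79.0288°) → (8797445.774, 3566549.456) m.
P2 (30.7376°, 78.8705°) → (8779823.899, 3598718.191) m.
P3 (30.0232°, 79.4090°) → (8839769.444, 3506532.336) m.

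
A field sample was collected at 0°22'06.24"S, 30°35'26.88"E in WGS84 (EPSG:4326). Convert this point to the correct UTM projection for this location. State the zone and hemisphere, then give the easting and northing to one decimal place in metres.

Longitude 30.5908° lies in the 6° band [30°, 36°), giving zone 36; latitude is south of the equator, so 36S.
Zone 36 central meridian λ₀ = 6×36 − 183 = 33°; Δλ = -2.4092°.
Transverse Mercator on WGS84 with k₀ = 0.9996 gives E = 231842.305 m, N = 9959244.459 m.

Zone 36S: E 231842.3 m, N 9959244.5 m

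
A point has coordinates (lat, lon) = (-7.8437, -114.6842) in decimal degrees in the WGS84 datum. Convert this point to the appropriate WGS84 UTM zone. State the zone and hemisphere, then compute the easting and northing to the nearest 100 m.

Zone 11S: E 755400 m, N 9132300 m

Longitude -114.6842° lies in the 6° band [-120°, -114°), giving zone 11; latitude is south of the equator, so 11S.
Zone 11 central meridian λ₀ = 6×11 − 183 = -117°; Δλ = +2.3158°.
Transverse Mercator on WGS84 with k₀ = 0.9996 gives E = 755362.931 m, N = 9132276.719 m.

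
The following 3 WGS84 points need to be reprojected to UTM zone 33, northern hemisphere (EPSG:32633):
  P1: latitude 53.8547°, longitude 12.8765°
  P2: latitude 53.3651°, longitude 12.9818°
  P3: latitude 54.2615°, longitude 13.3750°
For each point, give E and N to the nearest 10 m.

UTM zone 33N: λ₀ = 15°, k₀ = 0.9996.
P1 (53.8547°, 12.8765°) → (360330.982, 5969446.160) m.
P2 (53.3651°, 12.9818°) → (365711.131, 5914784.376) m.
P3 (54.2615°, 13.3750°) → (394155.186, 6013835.371) m.

P1: E 360330 m, N 5969450 m; P2: E 365710 m, N 5914780 m; P3: E 394160 m, N 6013840 m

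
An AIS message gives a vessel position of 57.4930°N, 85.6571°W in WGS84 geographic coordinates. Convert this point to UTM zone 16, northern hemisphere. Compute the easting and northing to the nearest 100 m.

E 580500 m, N 6373100 m

Zone 16 central meridian λ₀ = 6×16 − 183 = -87°; Δλ = +1.3429°.
Transverse Mercator on WGS84 with k₀ = 0.9996 gives E = 580493.436 m, N = 6373062.120 m.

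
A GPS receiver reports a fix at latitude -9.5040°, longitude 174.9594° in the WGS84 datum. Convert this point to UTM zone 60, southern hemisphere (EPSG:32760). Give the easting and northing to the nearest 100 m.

E 276000 m, N 8948800 m

Zone 60 central meridian λ₀ = 6×60 − 183 = 177°; Δλ = -2.0406°.
Transverse Mercator on WGS84 with k₀ = 0.9996 gives E = 275983.502 m, N = 8948767.323 m.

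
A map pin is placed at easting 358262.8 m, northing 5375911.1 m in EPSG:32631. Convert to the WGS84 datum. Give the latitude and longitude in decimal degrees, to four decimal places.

lat 48.5203°, lon 1.0805°

Zone 31N: λ₀ = 3°, k₀ = 0.9996, false easting 500000 m.
Meridian distance M = (N − FN)/k₀ = 5378062.3 m.
Inverse transverse Mercator on WGS84 gives φ = 48.52030010°, λ = 1.08049959°.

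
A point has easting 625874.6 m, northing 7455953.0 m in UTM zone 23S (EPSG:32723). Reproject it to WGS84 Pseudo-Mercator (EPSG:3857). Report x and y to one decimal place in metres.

Unproject from UTM 23S (λ₀ = -45°) → φ = -23.00000030°, λ = -43.77179955°.
Web Mercator (R = 6378137 m): x = -4872654.437 m, y = -2632018.674 m.

x -4872654.4 m, y -2632018.7 m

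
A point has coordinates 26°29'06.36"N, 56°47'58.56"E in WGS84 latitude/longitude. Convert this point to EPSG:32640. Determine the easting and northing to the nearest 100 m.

E 480000 m, N 2929400 m

Zone 40 central meridian λ₀ = 6×40 − 183 = 57°; Δλ = -0.2004°.
Transverse Mercator on WGS84 with k₀ = 0.9996 gives E = 480027.497 m, N = 2929422.983 m.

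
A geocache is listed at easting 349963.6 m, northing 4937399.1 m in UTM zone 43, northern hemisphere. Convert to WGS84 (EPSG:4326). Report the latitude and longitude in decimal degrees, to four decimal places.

lat 44.5743°, lon 73.1103°

Zone 43N: λ₀ = 75°, k₀ = 0.9996, false easting 500000 m.
Meridian distance M = (N − FN)/k₀ = 4939374.8 m.
Inverse transverse Mercator on WGS84 gives φ = 44.57430000°, λ = 73.11030040°.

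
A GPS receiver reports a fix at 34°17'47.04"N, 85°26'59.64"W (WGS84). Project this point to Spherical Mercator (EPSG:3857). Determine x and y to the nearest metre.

x -9512239 m, y 4068671 m

Web Mercator is spherical with R = a = 6378137 m.
x = R·λ = 6378137 × -1.491382100 = -9512239.356 m.
y = R·ln tan(π/4 + φ/2) = 6378137 × 0.637909013 = 4068671.081 m.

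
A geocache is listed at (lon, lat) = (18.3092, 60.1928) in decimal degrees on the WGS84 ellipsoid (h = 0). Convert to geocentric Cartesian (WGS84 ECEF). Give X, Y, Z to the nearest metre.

X 3017573 m, Y 998504 m, Z 5511186 m

WGS84: a = 6378137 m, e² = 0.006694380; N(φ) = a/√(1−e²sin²φ) = 6394271.738 m.
X = (N+h)·cosφ·cosλ = 3017573.211 m; Y = (N+h)·cosφ·sinλ = 998504.481 m; Z = (N(1−e²)+h)·sinφ = 5511186.117 m.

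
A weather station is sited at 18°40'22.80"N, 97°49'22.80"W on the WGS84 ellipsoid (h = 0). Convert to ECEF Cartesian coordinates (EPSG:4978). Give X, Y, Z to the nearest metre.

WGS84: a = 6378137 m, e² = 0.006694380; N(φ) = a/√(1−e²sin²φ) = 6380326.525 m.
X = (N+h)·cosφ·cosλ = -822733.163 m; Y = (N+h)·cosφ·sinλ = -5988219.939 m; Z = (N(1−e²)+h)·sinφ = 2029092.342 m.

X -822733 m, Y -5988220 m, Z 2029092 m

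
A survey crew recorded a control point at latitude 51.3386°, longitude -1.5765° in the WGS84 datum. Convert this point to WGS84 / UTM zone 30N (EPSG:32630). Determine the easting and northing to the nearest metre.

Zone 30 central meridian λ₀ = 6×30 − 183 = -3°; Δλ = +1.4235°.
Transverse Mercator on WGS84 with k₀ = 0.9996 gives E = 599155.422 m, N = 5688441.483 m.

E 599155 m, N 5688441 m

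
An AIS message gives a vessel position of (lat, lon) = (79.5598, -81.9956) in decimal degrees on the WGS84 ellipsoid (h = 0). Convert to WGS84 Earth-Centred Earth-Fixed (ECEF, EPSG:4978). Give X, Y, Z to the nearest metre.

WGS84: a = 6378137 m, e² = 0.006694380; N(φ) = a/√(1−e²sin²φ) = 6398885.618 m.
X = (N+h)·cosφ·cosλ = 161464.528 m; Y = (N+h)·cosφ·sinλ = -1148239.991 m; Z = (N(1−e²)+h)·sinφ = 6250821.936 m.

X 161465 m, Y -1148240 m, Z 6250822 m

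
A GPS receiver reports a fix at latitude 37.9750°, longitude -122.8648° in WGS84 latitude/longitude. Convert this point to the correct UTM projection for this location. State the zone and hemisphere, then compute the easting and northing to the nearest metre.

Longitude -122.8648° lies in the 6° band [-126°, -120°), giving zone 10; latitude is north of the equator, so 10N.
Zone 10 central meridian λ₀ = 6×10 − 183 = -123°; Δλ = +0.1352°.
Transverse Mercator on WGS84 with k₀ = 0.9996 gives E = 511874.230 m, N = 4203049.844 m.

Zone 10N: E 511874 m, N 4203050 m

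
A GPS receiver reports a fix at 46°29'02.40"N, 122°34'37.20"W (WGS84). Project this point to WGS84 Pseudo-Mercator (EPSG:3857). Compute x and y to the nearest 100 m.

Web Mercator is spherical with R = a = 6378137 m.
x = R·λ = 6378137 × -2.139372237 = -13645209.223 m.
y = R·ln tan(π/4 + φ/2) = 6378137 × 0.918489634 = 5858252.719 m.

x -13645200 m, y 5858300 m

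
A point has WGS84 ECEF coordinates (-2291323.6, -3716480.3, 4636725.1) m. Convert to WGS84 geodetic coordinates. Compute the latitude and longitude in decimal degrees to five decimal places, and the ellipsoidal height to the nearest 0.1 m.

λ = atan2(Y, X) = -121.65510002°; p = √(X²+Y²) = 4366049.7 m.
Bowring's method on WGS84 (a = 6378137 m, b = 6356752.314 m) gives φ = 46.91409936°, h = 2024.205 m.

lat 46.91410°, lon -121.65510°, h 2024.2 m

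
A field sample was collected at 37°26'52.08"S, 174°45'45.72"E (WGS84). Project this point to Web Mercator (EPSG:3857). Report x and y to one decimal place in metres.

Web Mercator is spherical with R = a = 6378137 m.
x = R·λ = 6378137 × 3.050184525 = 19454494.774 m.
y = R·ln tan(π/4 + φ/2) = 6378137 × -0.705803199 = -4501709.500 m.

x 19454494.8 m, y -4501709.5 m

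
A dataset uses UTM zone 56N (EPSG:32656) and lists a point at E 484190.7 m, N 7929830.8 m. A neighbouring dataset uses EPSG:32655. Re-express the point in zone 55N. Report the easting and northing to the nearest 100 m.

E 696800 m, N 7938800 m

UTM 56N → geographic: φ = 71.46960021°, λ = 152.55429924°.
UTM 55N (λ₀ = 147°) forward: E = 696769.909 m, N = 7938824.067 m.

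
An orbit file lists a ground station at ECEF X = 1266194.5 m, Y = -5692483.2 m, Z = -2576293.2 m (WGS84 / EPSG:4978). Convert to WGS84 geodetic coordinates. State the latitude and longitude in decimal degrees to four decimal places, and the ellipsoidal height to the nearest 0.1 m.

λ = atan2(Y, X) = -77.45969994°; p = √(X²+Y²) = 5831604.7 m.
Bowring's method on WGS84 (a = 6378137 m, b = 6356752.314 m) gives φ = -23.97750027°, h = 705.147 m.

lat -23.9775°, lon -77.4597°, h 705.1 m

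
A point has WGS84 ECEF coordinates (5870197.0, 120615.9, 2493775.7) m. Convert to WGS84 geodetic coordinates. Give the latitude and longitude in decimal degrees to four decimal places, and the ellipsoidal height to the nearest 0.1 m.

λ = atan2(Y, X) = 1.17710014°; p = √(X²+Y²) = 5871436.0 m.
Bowring's method on WGS84 (a = 6378137 m, b = 6356752.314 m) gives φ = 23.15110024°, h = 4226.410 m.

lat 23.1511°, lon 1.1771°, h 4226.4 m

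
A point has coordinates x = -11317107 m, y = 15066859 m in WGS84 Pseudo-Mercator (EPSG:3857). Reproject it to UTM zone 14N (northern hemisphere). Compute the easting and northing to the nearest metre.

Web Mercator inverse (R = 6378137 m) → φ = 79.23650052°, λ = -101.66330190°.
UTM 14N forward: E = 444492.293 m, N = 8797637.261 m.

E 444492 m, N 8797637 m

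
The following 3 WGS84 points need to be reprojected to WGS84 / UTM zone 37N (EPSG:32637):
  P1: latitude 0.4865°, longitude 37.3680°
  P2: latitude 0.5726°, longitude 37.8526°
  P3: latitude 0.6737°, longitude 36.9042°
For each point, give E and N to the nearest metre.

P1: E 318381 m, N 53795 m; P2: E 372321 m, N 63302 m; P3: E 266754 m, N 74514 m

UTM zone 37N: λ₀ = 39°, k₀ = 0.9996.
P1 (0.4865°, 37.3680°) → (318381.041, 53794.848) m.
P2 (0.5726°, 37.8526°) → (372320.850, 63302.303) m.
P3 (0.6737°, 36.9042°) → (266753.590, 74514.302) m.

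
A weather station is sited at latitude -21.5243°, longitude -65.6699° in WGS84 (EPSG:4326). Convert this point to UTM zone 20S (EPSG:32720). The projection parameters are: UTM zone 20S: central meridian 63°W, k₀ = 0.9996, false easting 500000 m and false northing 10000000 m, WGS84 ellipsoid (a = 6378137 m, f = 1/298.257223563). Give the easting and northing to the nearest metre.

E 223427 m, N 7617459 m

Zone 20 central meridian λ₀ = 6×20 − 183 = -63°; Δλ = -2.6699°.
Transverse Mercator on WGS84 with k₀ = 0.9996 gives E = 223427.376 m, N = 7617459.407 m.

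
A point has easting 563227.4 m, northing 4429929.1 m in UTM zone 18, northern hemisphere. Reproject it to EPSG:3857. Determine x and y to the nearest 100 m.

Unproject from UTM 18N (λ₀ = -75°) → φ = 40.01719975°, λ = -74.25910047°.
Web Mercator (R = 6378137 m): x = -8266485.251 m, y = 4868442.015 m.

x -8266500 m, y 4868400 m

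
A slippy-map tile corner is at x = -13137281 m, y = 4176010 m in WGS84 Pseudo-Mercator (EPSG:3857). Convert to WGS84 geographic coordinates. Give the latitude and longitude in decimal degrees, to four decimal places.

R = 6378137 m. λ = x/R = -118.01420314°.
φ = 2·arctan(exp(y/R)) − 90° = 2·arctan(1.92464) − 90° = 35.08920232°.

lat 35.0892°, lon -118.0142°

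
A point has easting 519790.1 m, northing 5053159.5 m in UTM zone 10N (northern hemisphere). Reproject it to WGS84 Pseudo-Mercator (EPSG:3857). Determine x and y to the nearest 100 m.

x -13664000 m, y 5721500 m

Unproject from UTM 10N (λ₀ = -123°) → φ = 45.63169994°, λ = -122.74609994°.
Web Mercator (R = 6378137 m): x = -13664033.342 m, y = 5721524.040 m.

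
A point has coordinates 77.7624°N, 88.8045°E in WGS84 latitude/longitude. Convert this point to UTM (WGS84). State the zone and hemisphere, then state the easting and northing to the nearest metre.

Longitude 88.8045° lies in the 6° band [84°, 90°), giving zone 45; latitude is north of the equator, so 45N.
Zone 45 central meridian λ₀ = 6×45 − 183 = 87°; Δλ = +1.8045°.
Transverse Mercator on WGS84 with k₀ = 0.9996 gives E = 542692.184 m, N = 8632510.594 m.

Zone 45N: E 542692 m, N 8632511 m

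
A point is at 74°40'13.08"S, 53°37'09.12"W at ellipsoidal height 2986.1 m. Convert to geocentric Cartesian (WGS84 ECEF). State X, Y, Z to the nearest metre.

WGS84: a = 6378137 m, e² = 0.006694380; N(φ) = a/√(1−e²sin²φ) = 6398086.912 m.
X = (N+h)·cosφ·cosλ = 1003769.018 m; Y = (N+h)·cosφ·sinλ = -1362434.800 m; Z = (N(1−e²)+h)·sinφ = -6132018.767 m.

X 1003769 m, Y -1362435 m, Z -6132019 m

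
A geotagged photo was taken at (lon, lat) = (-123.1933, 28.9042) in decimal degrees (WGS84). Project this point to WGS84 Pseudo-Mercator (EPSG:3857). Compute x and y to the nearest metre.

x -13713815 m, y 3363458 m

Web Mercator is spherical with R = a = 6378137 m.
x = R·λ = 6378137 × -2.150128701 = -13713815.425 m.
y = R·ln tan(π/4 + φ/2) = 6378137 × 0.527341837 = 3363458.483 m.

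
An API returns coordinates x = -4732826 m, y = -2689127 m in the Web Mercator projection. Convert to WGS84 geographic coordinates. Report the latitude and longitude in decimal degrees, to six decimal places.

R = 6378137 m. λ = x/R = -42.51569933°.
φ = 2·arctan(exp(y/R)) − 90° = 2·arctan(0.65599) − 90° = -23.47140068°.

lat -23.471401°, lon -42.515699°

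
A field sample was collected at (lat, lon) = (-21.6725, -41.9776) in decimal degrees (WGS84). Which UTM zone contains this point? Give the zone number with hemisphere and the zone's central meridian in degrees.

Zone 24S, central meridian -39°

UTM zone = ⌊(λ + 180)/6⌋ + 1; -41.9776° ∈ [-42°, -36°) → zone 24.
Hemisphere: S (φ < 0).
Central meridian λ₀ = 6×24 − 183 = -39°.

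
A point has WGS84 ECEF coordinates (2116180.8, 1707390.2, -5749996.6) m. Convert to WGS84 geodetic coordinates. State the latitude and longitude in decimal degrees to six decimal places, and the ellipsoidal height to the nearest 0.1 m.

λ = atan2(Y, X) = 38.89750003°; p = √(X²+Y²) = 2719081.2 m.
Bowring's method on WGS84 (a = 6378137 m, b = 6356752.314 m) gives φ = -64.83970045°, h = -151.969 m.

lat -64.839700°, lon 38.897500°, h -152.0 m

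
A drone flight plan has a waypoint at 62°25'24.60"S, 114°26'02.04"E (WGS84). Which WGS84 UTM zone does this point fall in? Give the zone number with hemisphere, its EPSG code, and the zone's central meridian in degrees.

Zone 50S (EPSG:32750), central meridian 117°

UTM zone = ⌊(λ + 180)/6⌋ + 1; 114.4339° ∈ [114°, 120°) → zone 50.
Hemisphere: S (φ < 0).
Central meridian λ₀ = 6×50 − 183 = 117°.
EPSG code: 32750.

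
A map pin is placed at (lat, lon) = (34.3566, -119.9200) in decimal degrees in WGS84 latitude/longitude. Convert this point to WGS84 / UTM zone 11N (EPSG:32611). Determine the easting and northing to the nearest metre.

E 231434 m, N 3805560 m

Zone 11 central meridian λ₀ = 6×11 − 183 = -117°; Δλ = -2.9200°.
Transverse Mercator on WGS84 with k₀ = 0.9996 gives E = 231433.819 m, N = 3805560.326 m.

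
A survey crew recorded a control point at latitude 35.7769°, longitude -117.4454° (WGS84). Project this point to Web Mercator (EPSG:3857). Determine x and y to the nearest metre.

x -13073962 m, y 4269966 m

Web Mercator is spherical with R = a = 6378137 m.
x = R·λ = 6378137 × -2.049808921 = -13073962.124 m.
y = R·ln tan(π/4 + φ/2) = 6378137 × 0.669469223 = 4269966.420 m.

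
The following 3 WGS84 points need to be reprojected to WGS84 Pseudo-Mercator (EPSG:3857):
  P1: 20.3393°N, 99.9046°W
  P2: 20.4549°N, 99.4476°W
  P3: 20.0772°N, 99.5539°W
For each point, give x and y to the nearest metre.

P1: x -11121329 m, y 2313269 m; P2: x -11070456 m, y 2326999 m; P3: x -11082289 m, y 2282179 m

Web Mercator: x = R·λ, y = R·ln tan(π/4+φ/2), R = 6378137 m.
P1 (20.3393°, -99.9046°) → (-11121329.200, 2313269.286) m.
P2 (20.4549°, -99.4476°) → (-11070456.193, 2326998.658) m.
P3 (20.0772°, -99.5539°) → (-11082289.454, 2282178.573) m.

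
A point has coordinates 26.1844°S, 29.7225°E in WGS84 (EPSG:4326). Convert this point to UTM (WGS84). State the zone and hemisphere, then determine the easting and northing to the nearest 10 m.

Zone 35S: E 772100 m, N 7101040 m

Longitude 29.7225° lies in the 6° band [24°, 30°), giving zone 35; latitude is south of the equator, so 35S.
Zone 35 central meridian λ₀ = 6×35 − 183 = 27°; Δλ = +2.7225°.
Transverse Mercator on WGS84 with k₀ = 0.9996 gives E = 772097.628 m, N = 7101040.779 m.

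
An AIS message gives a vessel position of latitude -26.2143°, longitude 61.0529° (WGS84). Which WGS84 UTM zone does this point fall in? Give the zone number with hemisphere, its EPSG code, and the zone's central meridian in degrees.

Zone 41S (EPSG:32741), central meridian 63°

UTM zone = ⌊(λ + 180)/6⌋ + 1; 61.0529° ∈ [60°, 66°) → zone 41.
Hemisphere: S (φ < 0).
Central meridian λ₀ = 6×41 − 183 = 63°.
EPSG code: 32741.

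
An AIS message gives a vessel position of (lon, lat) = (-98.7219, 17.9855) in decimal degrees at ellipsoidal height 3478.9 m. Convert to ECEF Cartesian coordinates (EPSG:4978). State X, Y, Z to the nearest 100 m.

WGS84: a = 6378137 m, e² = 0.006694380; N(φ) = a/√(1−e²sin²φ) = 6380173.433 m.
X = (N+h)·cosφ·cosλ = -920706.319 m; Y = (N+h)·cosφ·sinλ = -6001499.881 m; Z = (N(1−e²)+h)·sinφ = 1957932.296 m.

X -920700 m, Y -6001500 m, Z 1957900 m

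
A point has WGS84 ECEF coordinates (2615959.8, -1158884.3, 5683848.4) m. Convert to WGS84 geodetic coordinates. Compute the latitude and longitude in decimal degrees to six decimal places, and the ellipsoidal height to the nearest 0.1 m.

λ = atan2(Y, X) = -23.89360091°; p = √(X²+Y²) = 2861163.8 m.
Bowring's method on WGS84 (a = 6378137 m, b = 6356752.314 m) gives φ = 63.43420030°, h = 2304.923 m.

lat 63.434200°, lon -23.893601°, h 2304.9 m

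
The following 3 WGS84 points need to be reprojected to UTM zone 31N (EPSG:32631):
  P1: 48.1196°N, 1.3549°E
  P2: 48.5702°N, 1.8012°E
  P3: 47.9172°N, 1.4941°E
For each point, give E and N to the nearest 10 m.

UTM zone 31N: λ₀ = 3°, k₀ = 0.9996.
P1 (48.1196°, 1.3549°) → (377568.655, 5330902.218) m.
P2 (48.5702°, 1.8012°) → (411565.565, 5380372.445) m.
P3 (47.9172°, 1.4941°) → (387488.300, 5308194.895) m.

P1: E 377570 m, N 5330900 m; P2: E 411570 m, N 5380370 m; P3: E 387490 m, N 5308190 m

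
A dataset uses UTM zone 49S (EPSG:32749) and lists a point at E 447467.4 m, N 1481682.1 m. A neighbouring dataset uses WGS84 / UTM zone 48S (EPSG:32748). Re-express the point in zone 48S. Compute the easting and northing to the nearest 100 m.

UTM 49S → geographic: φ = -76.73679966°, λ = 108.94839910°.
UTM 48S (λ₀ = 105°) forward: E = 601049.099 m, N = 1479207.255 m.

E 601000 m, N 1479200 m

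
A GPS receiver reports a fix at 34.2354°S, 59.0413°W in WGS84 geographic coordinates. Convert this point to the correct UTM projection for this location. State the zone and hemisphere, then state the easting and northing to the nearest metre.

Zone 21S: E 311997 m, N 6209858 m

Longitude -59.0413° lies in the 6° band [-60°, -54°), giving zone 21; latitude is south of the equator, so 21S.
Zone 21 central meridian λ₀ = 6×21 − 183 = -57°; Δλ = -2.0413°.
Transverse Mercator on WGS84 with k₀ = 0.9996 gives E = 311997.240 m, N = 6209858.218 m.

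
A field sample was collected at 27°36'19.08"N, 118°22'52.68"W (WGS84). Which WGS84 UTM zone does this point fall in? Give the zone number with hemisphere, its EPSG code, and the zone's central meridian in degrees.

Zone 11N (EPSG:32611), central meridian -117°

UTM zone = ⌊(λ + 180)/6⌋ + 1; -118.3813° ∈ [-120°, -114°) → zone 11.
Hemisphere: N (φ ≥ 0).
Central meridian λ₀ = 6×11 − 183 = -117°.
EPSG code: 32611.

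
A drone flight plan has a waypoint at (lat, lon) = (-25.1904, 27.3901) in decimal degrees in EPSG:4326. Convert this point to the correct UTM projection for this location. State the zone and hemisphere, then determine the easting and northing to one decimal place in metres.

Zone 35S: E 539304.2 m, N 7213912.3 m

Longitude 27.3901° lies in the 6° band [24°, 30°), giving zone 35; latitude is south of the equator, so 35S.
Zone 35 central meridian λ₀ = 6×35 − 183 = 27°; Δλ = +0.3901°.
Transverse Mercator on WGS84 with k₀ = 0.9996 gives E = 539304.193 m, N = 7213912.311 m.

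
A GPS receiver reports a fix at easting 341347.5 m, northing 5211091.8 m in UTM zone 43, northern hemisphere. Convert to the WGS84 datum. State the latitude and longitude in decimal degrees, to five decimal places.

lat 47.03430°, lon 72.91180°

Zone 43N: λ₀ = 75°, k₀ = 0.9996, false easting 500000 m.
Meridian distance M = (N − FN)/k₀ = 5213177.1 m.
Inverse transverse Mercator on WGS84 gives φ = 47.03429980°, λ = 72.91180043°.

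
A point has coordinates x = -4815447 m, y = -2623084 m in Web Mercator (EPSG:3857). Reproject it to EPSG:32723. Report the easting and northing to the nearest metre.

Web Mercator inverse (R = 6378137 m) → φ = -22.92609896°, λ = -43.25789640°.
UTM 23S forward: E = 678649.786 m, N = 7463602.814 m.

E 678650 m, N 7463603 m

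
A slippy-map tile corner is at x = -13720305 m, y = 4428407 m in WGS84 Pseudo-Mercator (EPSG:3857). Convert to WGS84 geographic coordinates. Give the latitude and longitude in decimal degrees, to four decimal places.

lat 36.9232°, lon -123.2516°

R = 6378137 m. λ = x/R = -123.25159684°.
φ = 2·arctan(exp(y/R)) − 90° = 2·arctan(2.00233) − 90° = 36.92319815°.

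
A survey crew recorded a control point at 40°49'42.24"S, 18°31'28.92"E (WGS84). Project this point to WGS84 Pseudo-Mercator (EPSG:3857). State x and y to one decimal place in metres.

x 2062160.2 m, y -4987063.6 m

Web Mercator is spherical with R = a = 6378137 m.
x = R·λ = 6378137 × 0.323317008 = 2062160.171 m.
y = R·ln tan(π/4 + φ/2) = 6378137 × -0.781899724 = -4987063.557 m.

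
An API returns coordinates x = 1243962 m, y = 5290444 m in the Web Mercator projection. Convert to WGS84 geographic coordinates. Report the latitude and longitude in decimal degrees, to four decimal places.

R = 6378137 m. λ = x/R = 11.17470077°.
φ = 2·arctan(exp(y/R)) − 90° = 2·arctan(2.29209) − 90° = 42.85840225°.

lat 42.8584°, lon 11.1747°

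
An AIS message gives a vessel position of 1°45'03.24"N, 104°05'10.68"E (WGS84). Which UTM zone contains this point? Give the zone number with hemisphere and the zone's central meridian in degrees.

Zone 48N, central meridian 105°

UTM zone = ⌊(λ + 180)/6⌋ + 1; 104.0863° ∈ [102°, 108°) → zone 48.
Hemisphere: N (φ ≥ 0).
Central meridian λ₀ = 6×48 − 183 = 105°.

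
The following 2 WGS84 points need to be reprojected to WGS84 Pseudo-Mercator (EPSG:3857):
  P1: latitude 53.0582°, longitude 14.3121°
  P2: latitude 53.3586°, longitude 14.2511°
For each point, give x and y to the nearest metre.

P1: x 1593216 m, y 6993771 m; P2: x 1586425 m, y 7049607 m

Web Mercator: x = R·λ, y = R·ln tan(π/4+φ/2), R = 6378137 m.
P1 (53.0582°, 14.3121°) → (1593215.684, 6993770.609) m.
P2 (53.3586°, 14.2511°) → (1586425.195, 7049606.649) m.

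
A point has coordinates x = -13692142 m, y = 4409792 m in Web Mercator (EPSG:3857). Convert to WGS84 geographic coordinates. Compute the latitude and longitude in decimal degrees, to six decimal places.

R = 6378137 m. λ = x/R = -122.99860431°.
φ = 2·arctan(exp(y/R)) − 90° = 2·arctan(1.99649) − 90° = 36.78939729°.

lat 36.789397°, lon -122.998604°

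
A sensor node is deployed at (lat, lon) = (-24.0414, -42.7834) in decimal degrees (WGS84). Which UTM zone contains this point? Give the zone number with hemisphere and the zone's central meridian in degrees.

Zone 23S, central meridian -45°

UTM zone = ⌊(λ + 180)/6⌋ + 1; -42.7834° ∈ [-48°, -42°) → zone 23.
Hemisphere: S (φ < 0).
Central meridian λ₀ = 6×23 − 183 = -45°.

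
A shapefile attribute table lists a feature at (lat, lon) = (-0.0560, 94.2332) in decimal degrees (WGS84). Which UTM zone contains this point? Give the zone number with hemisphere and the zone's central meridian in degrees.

UTM zone = ⌊(λ + 180)/6⌋ + 1; 94.2332° ∈ [90°, 96°) → zone 46.
Hemisphere: S (φ < 0).
Central meridian λ₀ = 6×46 − 183 = 93°.

Zone 46S, central meridian 93°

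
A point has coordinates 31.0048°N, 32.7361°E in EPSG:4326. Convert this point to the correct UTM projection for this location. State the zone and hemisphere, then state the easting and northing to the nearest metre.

Longitude 32.7361° lies in the 6° band [30°, 36°), giving zone 36; latitude is north of the equator, so 36N.
Zone 36 central meridian λ₀ = 6×36 − 183 = 33°; Δλ = -0.2639°.
Transverse Mercator on WGS84 with k₀ = 0.9996 gives E = 474807.726 m, N = 3430163.780 m.

Zone 36N: E 474808 m, N 3430164 m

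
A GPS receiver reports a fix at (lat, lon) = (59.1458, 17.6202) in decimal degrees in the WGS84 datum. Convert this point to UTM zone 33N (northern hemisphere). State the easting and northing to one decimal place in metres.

Zone 33 central meridian λ₀ = 6×33 − 183 = 15°; Δλ = +2.6202°.
Transverse Mercator on WGS84 with k₀ = 0.9996 gives E = 649874.899 m, N = 6559229.870 m.

E 649874.9 m, N 6559229.9 m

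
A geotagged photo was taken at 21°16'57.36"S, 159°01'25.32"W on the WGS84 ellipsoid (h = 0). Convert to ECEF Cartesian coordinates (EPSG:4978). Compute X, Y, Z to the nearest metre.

X -5551745 m, Y -2128481 m, Z -2300578 m

WGS84: a = 6378137 m, e² = 0.006694380; N(φ) = a/√(1−e²sin²φ) = 6380951.485 m.
X = (N+h)·cosφ·cosλ = -5551744.885 m; Y = (N+h)·cosφ·sinλ = -2128480.786 m; Z = (N(1−e²)+h)·sinφ = -2300578.188 m.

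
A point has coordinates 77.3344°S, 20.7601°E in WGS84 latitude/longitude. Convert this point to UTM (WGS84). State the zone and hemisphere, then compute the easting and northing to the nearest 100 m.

Zone 34S: E 494100 m, N 1415900 m

Longitude 20.7601° lies in the 6° band [18°, 24°), giving zone 34; latitude is south of the equator, so 34S.
Zone 34 central meridian λ₀ = 6×34 − 183 = 21°; Δλ = -0.2399°.
Transverse Mercator on WGS84 with k₀ = 0.9996 gives E = 494128.148 m, N = 1415897.929 m.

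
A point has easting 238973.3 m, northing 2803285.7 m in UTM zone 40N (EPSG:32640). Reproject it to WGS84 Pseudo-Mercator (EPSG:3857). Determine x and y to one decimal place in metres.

x 6056559.6 m, y 2915519.6 m

Unproject from UTM 40N (λ₀ = 57°) → φ = 25.32340003°, λ = 54.40700016°.
Web Mercator (R = 6378137 m): x = 6056559.553 m, y = 2915519.610 m.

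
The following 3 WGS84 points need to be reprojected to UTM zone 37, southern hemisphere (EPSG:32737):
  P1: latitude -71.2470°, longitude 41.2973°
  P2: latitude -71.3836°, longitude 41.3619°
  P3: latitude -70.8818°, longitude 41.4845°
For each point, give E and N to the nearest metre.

P1: E 582413 m, N 2093490 m; P2: E 584135 m, N 2078176 m; P3: E 590796 m, N 2133926 m

UTM zone 37S: λ₀ = 39°, k₀ = 0.9996.
P1 (-71.2470°, 41.2973°) → (582413.125, 2093490.272) m.
P2 (-71.3836°, 41.3619°) → (584134.666, 2078175.843) m.
P3 (-70.8818°, 41.4845°) → (590795.935, 2133925.612) m.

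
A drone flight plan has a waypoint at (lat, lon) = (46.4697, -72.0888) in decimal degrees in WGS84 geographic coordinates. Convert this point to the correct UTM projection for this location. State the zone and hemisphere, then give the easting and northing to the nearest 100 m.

Zone 18N: E 723500 m, N 5150400 m

Longitude -72.0888° lies in the 6° band [-78°, -72°), giving zone 18; latitude is north of the equator, so 18N.
Zone 18 central meridian λ₀ = 6×18 − 183 = -75°; Δλ = +2.9112°.
Transverse Mercator on WGS84 with k₀ = 0.9996 gives E = 723501.106 m, N = 5150354.916 m.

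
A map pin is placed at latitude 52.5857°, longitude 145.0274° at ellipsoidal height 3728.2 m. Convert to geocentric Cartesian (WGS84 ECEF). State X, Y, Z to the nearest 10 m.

X -3184020 m, Y 2227200 m, Z 5045630 m

WGS84: a = 6378137 m, e² = 0.006694380; N(φ) = a/√(1−e²sin²φ) = 6391647.802 m.
X = (N+h)·cosφ·cosλ = -3184015.698 m; Y = (N+h)·cosφ·sinλ = 2227203.346 m; Z = (N(1−e²)+h)·sinφ = 5045625.545 m.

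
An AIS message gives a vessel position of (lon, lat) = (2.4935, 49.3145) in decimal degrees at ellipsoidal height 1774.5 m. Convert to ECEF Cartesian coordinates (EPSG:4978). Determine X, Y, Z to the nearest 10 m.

WGS84: a = 6378137 m, e² = 0.006694380; N(φ) = a/√(1−e²sin²φ) = 6390448.518 m.
X = (N+h)·cosφ·cosλ = 4163186.270 m; Y = (N+h)·cosφ·sinλ = 181295.442 m; Z = (N(1−e²)+h)·sinφ = 4814778.383 m.

X 4163190 m, Y 181300 m, Z 4814780 m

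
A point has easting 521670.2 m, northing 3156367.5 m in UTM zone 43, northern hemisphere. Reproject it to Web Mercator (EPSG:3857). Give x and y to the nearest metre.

Unproject from UTM 43N (λ₀ = 75°) → φ = 28.53389978°, λ = 75.22150015°.
Web Mercator (R = 6378137 m): x = 8373619.094 m, y = 3316454.624 m.

x 8373619 m, y 3316455 m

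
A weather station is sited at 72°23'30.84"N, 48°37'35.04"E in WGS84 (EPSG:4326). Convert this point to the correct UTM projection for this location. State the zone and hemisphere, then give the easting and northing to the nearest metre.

Zone 39N: E 419876 m, N 8034229 m

Longitude 48.6264° lies in the 6° band [48°, 54°), giving zone 39; latitude is north of the equator, so 39N.
Zone 39 central meridian λ₀ = 6×39 − 183 = 51°; Δλ = -2.3736°.
Transverse Mercator on WGS84 with k₀ = 0.9996 gives E = 419876.445 m, N = 8034228.696 m.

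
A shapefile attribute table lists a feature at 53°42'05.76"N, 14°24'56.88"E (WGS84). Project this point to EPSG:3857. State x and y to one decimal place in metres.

x 1604759.5 m, y 7113844.2 m

Web Mercator is spherical with R = a = 6378137 m.
x = R·λ = 6378137 × 0.251603174 = 1604759.515 m.
y = R·ln tan(π/4 + φ/2) = 6378137 × 1.115348297 = 7113844.242 m.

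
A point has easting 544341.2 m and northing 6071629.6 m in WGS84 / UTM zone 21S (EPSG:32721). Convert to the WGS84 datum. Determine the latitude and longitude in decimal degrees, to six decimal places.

lat -35.497900°, lon -56.511100°

Zone 21S: λ₀ = -57°, k₀ = 0.9996, false easting 500000 m, false northing 10000000 m.
Meridian distance M = (N − FN)/k₀ = -3929942.4 m.
Inverse transverse Mercator on WGS84 gives φ = -35.49789992°, λ = -56.51109986°.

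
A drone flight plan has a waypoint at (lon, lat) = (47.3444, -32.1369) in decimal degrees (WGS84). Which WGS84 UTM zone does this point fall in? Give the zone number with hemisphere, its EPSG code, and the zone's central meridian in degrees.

Zone 38S (EPSG:32738), central meridian 45°

UTM zone = ⌊(λ + 180)/6⌋ + 1; 47.3444° ∈ [42°, 48°) → zone 38.
Hemisphere: S (φ < 0).
Central meridian λ₀ = 6×38 − 183 = 45°.
EPSG code: 32738.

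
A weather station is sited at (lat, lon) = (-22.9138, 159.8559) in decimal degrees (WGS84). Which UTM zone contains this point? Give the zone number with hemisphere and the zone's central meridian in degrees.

Zone 57S, central meridian 159°

UTM zone = ⌊(λ + 180)/6⌋ + 1; 159.8559° ∈ [156°, 162°) → zone 57.
Hemisphere: S (φ < 0).
Central meridian λ₀ = 6×57 − 183 = 159°.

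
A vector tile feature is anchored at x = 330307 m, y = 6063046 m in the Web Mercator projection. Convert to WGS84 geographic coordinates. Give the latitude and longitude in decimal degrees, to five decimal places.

R = 6378137 m. λ = x/R = 2.96719827°.
φ = 2·arctan(exp(y/R)) − 90° = 2·arctan(2.58726) − 90° = 47.73599709°.

lat 47.73600°, lon 2.96720°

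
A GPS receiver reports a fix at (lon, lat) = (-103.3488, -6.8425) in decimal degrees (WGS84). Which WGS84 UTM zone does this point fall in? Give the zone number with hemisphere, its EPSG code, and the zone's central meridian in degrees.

UTM zone = ⌊(λ + 180)/6⌋ + 1; -103.3488° ∈ [-108°, -102°) → zone 13.
Hemisphere: S (φ < 0).
Central meridian λ₀ = 6×13 − 183 = -105°.
EPSG code: 32713.

Zone 13S (EPSG:32713), central meridian -105°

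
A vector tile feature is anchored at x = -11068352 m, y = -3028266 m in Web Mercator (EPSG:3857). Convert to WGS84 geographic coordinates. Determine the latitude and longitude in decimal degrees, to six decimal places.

lat -26.235403°, lon -99.428698°

R = 6378137 m. λ = x/R = -99.42869772°.
φ = 2·arctan(exp(y/R)) − 90° = 2·arctan(0.62202) − 90° = -26.23540343°.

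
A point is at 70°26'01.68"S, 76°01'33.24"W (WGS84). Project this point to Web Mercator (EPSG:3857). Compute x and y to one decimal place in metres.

x -8463164.5 m, y -11211397.9 m

Web Mercator is spherical with R = a = 6378137 m.
x = R·λ = 6378137 × -1.326902272 = -8463164.475 m.
y = R·ln tan(π/4 + φ/2) = 6378137 × -1.757785686 = -11211397.923 m.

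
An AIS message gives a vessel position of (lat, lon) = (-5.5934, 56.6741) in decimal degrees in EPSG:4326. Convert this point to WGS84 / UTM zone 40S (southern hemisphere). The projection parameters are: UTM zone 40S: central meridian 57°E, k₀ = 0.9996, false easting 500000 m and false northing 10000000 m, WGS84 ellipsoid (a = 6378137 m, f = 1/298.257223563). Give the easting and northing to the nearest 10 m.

Zone 40 central meridian λ₀ = 6×40 − 183 = 57°; Δλ = -0.3259°.
Transverse Mercator on WGS84 with k₀ = 0.9996 gives E = 463906.818 m, N = 9381731.550 m.

E 463910 m, N 9381730 m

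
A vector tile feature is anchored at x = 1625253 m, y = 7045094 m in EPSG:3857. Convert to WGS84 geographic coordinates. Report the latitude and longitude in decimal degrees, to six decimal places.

lat 53.334400°, lon 14.599896°

R = 6378137 m. λ = x/R = 14.59989610°.
φ = 2·arctan(exp(y/R)) − 90° = 2·arctan(3.01792) − 90° = 53.33439997°.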